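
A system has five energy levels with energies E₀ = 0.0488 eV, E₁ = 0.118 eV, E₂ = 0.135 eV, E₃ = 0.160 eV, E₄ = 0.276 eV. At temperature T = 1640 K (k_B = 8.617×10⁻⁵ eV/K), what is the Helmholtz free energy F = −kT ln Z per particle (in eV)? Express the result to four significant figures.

-0.09730 eV

k_BT = 8.617×10⁻⁵ × 1640 K = 0.141319 eV.
Eᵢ/kT = 0.345318, 0.834990, 0.955286, 1.13219, 1.95303.
Z = Σ e^(−Eᵢ/kT) = e^(−0.345318) + e^(−0.834990) + e^(−0.955286) + e^(−1.13219) + e^(−1.95303) = 0.707995 + 0.433879 + 0.384702 + 0.322327 + 0.141844 = 1.99075.
F = −kT ln Z = −0.141319 × ln(1.99075) = −0.141319 × 0.688511 = -0.09730 eV.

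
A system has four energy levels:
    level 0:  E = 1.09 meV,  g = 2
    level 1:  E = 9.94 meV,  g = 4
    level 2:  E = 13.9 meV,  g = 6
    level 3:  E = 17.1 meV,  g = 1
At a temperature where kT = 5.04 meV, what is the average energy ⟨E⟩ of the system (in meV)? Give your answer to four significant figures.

Eᵢ/kT = 0.216270, 1.97222, 2.75794, 3.39286.
Z = Σ gᵢe^(−Eᵢ/kT) = 2·e^(−0.216270) + 4·e^(−1.97222) + 6·e^(−2.75794) + 1·e^(−3.39286) = 1.61104 + 0.556590 + 0.380534 + 0.0336124 = 2.58178.
⟨E⟩ = Σ Eᵢ gᵢe^(−Eᵢ/kT) / Z = (1.09·1.61104 + 9.94·0.556590 + 13.9·0.380534 + 17.1·0.0336124) / 2.58178 = 5.094 meV.

5.094 meV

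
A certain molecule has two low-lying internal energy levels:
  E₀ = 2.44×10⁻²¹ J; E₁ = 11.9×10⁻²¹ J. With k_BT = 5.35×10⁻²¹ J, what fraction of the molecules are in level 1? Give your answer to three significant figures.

Eᵢ/kT = 0.45607, 2.2243.
Z = Σ e^(−Eᵢ/kT) = e^(−0.45607) + e^(−2.2243) = 0.63377 + 0.10814 = 0.74191.
P₁ = e^(−E₁/kT) / Z = 0.10814/0.74191 = 0.146.

0.146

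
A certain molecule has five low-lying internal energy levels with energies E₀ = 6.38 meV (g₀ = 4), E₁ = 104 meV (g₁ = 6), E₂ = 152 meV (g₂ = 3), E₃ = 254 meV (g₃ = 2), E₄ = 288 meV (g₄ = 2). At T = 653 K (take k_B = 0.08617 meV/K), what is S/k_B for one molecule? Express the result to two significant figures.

2.2

k_BT = 0.08617 × 653 K = 56.27 meV.
Eᵢ/kT = 0.1134, 1.848, 2.701, 4.514, 5.118.
Z = Σ gᵢe^(−Eᵢ/kT) = 4·e^(−0.1134) + 6·e^(−1.848) + 3·e^(−2.701) + 2·e^(−4.514) + 2·e^(−5.118) = 3.571 + 0.9453 + 0.2014 + 0.02191 + 0.01198 = 4.752.
⟨E⟩ = Σ EᵢPᵢ = 33.82 meV.
S/k_B = ln Z + ⟨E⟩/kT = ln(4.752) + 33.82/56.27 = 1.559 + 0.6010 = 2.2.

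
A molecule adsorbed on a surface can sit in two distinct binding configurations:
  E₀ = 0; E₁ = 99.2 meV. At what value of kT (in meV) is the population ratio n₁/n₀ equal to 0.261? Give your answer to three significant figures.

73.9 meV

n₁/n₀ = exp[−(E₁−E₀)/kT] = 0.261.
⇒ (E₁−E₀)/kT = ln(1/0.261) = ln(3.8314) = 1.3432.
kT = 99.2 meV / 1.3432 = 73.9 meV.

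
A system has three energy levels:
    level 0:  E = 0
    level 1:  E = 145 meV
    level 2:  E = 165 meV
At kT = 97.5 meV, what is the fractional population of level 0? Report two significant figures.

Eᵢ/kT = 0, 1.487, 1.692.
Z = Σ e^(−Eᵢ/kT) = e^(−0) + e^(−1.487) + e^(−1.692) = 1.000 + 0.2260 + 0.1842 = 1.410.
P₀ = e^(−E₀/kT) / Z = 1.000/1.410 = 0.71.

0.71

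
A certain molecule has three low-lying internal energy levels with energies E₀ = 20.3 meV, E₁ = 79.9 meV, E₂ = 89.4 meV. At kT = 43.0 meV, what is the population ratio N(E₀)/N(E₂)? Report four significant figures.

n₀/n₂ = exp[−(E₀−E₂)/kT] = exp(−(-69.1 meV)/(43.0 meV)) = exp(1.60698) = 4.988.

4.988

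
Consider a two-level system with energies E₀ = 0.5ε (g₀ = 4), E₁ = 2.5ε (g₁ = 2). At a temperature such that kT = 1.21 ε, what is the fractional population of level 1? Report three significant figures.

Eᵢ/kT = 0.41322, 2.0661.
Z = Σ gᵢe^(−Eᵢ/kT) = 4·e^(−0.41322) + 2·e^(−2.0661) = 2.6461 + 0.25336 = 2.8995.
P₁ = g₁ e^(−E₁/kT) / Z = 0.25336/2.8995 = 0.0874.

0.0874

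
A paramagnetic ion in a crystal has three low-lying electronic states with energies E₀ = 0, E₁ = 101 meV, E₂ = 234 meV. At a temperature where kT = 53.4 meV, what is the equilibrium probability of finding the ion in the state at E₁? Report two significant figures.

0.13

Eᵢ/kT = 0, 1.891, 4.382.
Z = Σ e^(−Eᵢ/kT) = e^(−0) + e^(−1.891) + e^(−4.382) = 1.000 + 0.1509 + 0.01250 = 1.163.
P₁ = e^(−E₁/kT) / Z = 0.1509/1.163 = 0.13.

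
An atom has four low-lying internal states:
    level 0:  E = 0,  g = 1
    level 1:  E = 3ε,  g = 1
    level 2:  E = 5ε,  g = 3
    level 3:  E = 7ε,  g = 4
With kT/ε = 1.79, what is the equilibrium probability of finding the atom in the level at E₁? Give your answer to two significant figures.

Eᵢ/kT = 0, 1.676, 2.793, 3.911.
Z = Σ gᵢe^(−Eᵢ/kT) = 1·e^(−0) + 1·e^(−1.676) + 3·e^(−2.793) + 4·e^(−3.911) = 1.000 + 0.1871 + 0.1837 + 0.08008 = 1.451.
P₁ = g₁ e^(−E₁/kT) / Z = 0.1871/1.451 = 0.13.

0.13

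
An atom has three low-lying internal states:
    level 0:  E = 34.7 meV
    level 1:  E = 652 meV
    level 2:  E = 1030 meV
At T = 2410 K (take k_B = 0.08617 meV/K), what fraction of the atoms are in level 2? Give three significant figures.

k_BT = 0.08617 × 2410 K = 207.67 meV.
Eᵢ/kT = 0.16709, 3.1396, 4.9598.
Z = Σ e^(−Eᵢ/kT) = e^(−0.16709) + e^(−3.1396) + e^(−4.9598) = 0.84612 + 0.043300 + 0.0070143 = 0.89643.
P₂ = e^(−E₂/kT) / Z = 0.0070143/0.89643 = 0.00782.

0.00782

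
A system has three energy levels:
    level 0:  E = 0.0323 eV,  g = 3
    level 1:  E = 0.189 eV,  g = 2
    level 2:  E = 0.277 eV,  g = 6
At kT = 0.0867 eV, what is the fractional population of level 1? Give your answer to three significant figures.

Eᵢ/kT = 0.37255, 2.1799, 3.1949.
Z = Σ gᵢe^(−Eᵢ/kT) = 3·e^(−0.37255) + 2·e^(−2.1799) + 6·e^(−3.1949) = 2.0669 + 0.22611 + 0.24582 = 2.5388.
P₁ = g₁ e^(−E₁/kT) / Z = 0.22611/2.5388 = 0.0891.

0.0891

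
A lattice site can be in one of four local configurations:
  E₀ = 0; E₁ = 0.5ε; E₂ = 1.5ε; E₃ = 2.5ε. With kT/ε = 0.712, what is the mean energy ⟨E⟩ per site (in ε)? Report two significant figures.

0.31 ε

Eᵢ/kT = 0, 0.7022, 2.107, 3.511.
Z = Σ e^(−Eᵢ/kT) = e^(−0) + e^(−0.7022) + e^(−2.107) + e^(−3.511) = 1.000 + 0.4955 + 0.1216 + 0.02987 = 1.647.
⟨E⟩ = Σ Eᵢ e^(−Eᵢ/kT) / Z = (0·1.000 + 0.5·0.4955 + 1.5·0.1216 + 2.5·0.02987) / 1.647 = 0.31 ε.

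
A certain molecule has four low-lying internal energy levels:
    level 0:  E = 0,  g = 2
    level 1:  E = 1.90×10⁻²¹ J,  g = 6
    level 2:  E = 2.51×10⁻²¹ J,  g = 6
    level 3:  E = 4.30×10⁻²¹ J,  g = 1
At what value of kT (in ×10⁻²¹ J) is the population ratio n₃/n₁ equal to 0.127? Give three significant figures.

8.83 ×10⁻²¹ J

n₃/n₁ = (g₃/g₁) exp[−(E₃−E₁)/kT] = 0.127.
⇒ (E₃−E₁)/kT = ln((1/6)/0.127) = ln(1.3123) = 0.27178.
kT = 2.40 ×10⁻²¹ J / 0.27178 = 8.83 ×10⁻²¹ J.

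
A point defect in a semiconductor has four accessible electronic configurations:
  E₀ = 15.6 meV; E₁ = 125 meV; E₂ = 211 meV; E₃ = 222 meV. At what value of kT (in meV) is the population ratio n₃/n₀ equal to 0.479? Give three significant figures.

280 meV

n₃/n₀ = exp[−(E₃−E₀)/kT] = 0.479.
⇒ (E₃−E₀)/kT = ln(1/0.479) = ln(2.0877) = 0.73606.
kT = 206.4 meV / 0.73606 = 280 meV.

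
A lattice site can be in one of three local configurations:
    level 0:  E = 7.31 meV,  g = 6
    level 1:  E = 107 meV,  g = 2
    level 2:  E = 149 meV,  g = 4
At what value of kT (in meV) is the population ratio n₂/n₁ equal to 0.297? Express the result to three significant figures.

22.0 meV

n₂/n₁ = (g₂/g₁) exp[−(E₂−E₁)/kT] = 0.297.
⇒ (E₂−E₁)/kT = ln((4/2)/0.297) = ln(6.7340) = 1.9072.
kT = 42 meV / 1.9072 = 22.0 meV.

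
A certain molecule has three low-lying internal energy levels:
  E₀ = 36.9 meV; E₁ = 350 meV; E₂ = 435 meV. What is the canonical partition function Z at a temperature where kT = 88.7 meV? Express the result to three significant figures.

Z = 0.686

Eᵢ/kT = 0.41601, 3.9459, 4.9042.
Z = Σ e^(−Eᵢ/kT) = e^(−0.41601) + e^(−3.9459) + e^(−4.9042) = 0.65967 + 0.019334 + 0.0074154 = 0.68642.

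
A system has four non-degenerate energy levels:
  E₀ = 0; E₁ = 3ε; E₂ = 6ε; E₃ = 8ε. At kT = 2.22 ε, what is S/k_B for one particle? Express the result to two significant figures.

Eᵢ/kT = 0, 1.351, 2.703, 3.604.
Z = Σ e^(−Eᵢ/kT) = e^(−0) + e^(−1.351) + e^(−2.703) + e^(−3.604) = 1.000 + 0.2590 + 0.06700 + 0.02721 = 1.353.
⟨E⟩ = Σ EᵢPᵢ = 1.032 ε.
S/k_B = ln Z + ⟨E⟩/kT = ln(1.353) + 1.032/2.22 = 0.3023 + 0.4649 = 0.77.

0.77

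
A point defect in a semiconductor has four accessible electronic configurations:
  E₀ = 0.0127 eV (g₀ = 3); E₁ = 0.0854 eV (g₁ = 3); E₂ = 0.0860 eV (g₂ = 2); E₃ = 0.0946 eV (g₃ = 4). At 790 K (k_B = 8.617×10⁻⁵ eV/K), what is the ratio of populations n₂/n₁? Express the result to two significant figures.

k_BT = 8.617×10⁻⁵ × 790 K = 0.06807 eV.
n₂/n₁ = (g₂/g₁) exp[−(E₂−E₁)/kT] = (2/3) × exp(−(0.0006 eV)/(0.06807 eV)) = (2/3) × exp(-0.008814) = 0.66.

0.66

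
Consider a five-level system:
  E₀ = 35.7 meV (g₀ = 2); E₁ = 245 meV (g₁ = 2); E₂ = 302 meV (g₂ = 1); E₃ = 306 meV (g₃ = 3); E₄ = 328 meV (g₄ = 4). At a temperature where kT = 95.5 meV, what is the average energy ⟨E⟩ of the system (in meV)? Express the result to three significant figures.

98.3 meV

Eᵢ/kT = 0.37382, 2.5654, 3.1623, 3.2042, 3.4346.
Z = Σ gᵢe^(−Eᵢ/kT) = 2·e^(−0.37382) + 2·e^(−2.5654) + 1·e^(−3.1623) + 3·e^(−3.2042) + 4·e^(−3.4346) = 1.3762 + 0.15378 + 0.042328 + 0.12177 + 0.12895 = 1.8230.
⟨E⟩ = Σ Eᵢ gᵢe^(−Eᵢ/kT) / Z = (35.7·1.3762 + 245·0.15378 + 302·0.042328 + 306·0.12177 + 328·0.12895) / 1.8230 = 98.3 meV.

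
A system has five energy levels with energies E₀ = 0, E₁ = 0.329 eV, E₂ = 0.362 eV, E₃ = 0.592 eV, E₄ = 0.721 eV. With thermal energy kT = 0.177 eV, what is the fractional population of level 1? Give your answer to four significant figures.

0.1165

Eᵢ/kT = 0, 1.85876, 2.04520, 3.34463, 4.07345.
Z = Σ e^(−Eᵢ/kT) = e^(−0) + e^(−1.85876) + e^(−2.04520) + e^(−3.34463) + e^(−4.07345) = 1.00000 + 0.155866 + 0.129354 + 0.0352733 + 0.0170186 = 1.33751.
P₁ = e^(−E₁/kT) / Z = 0.155866/1.33751 = 0.1165.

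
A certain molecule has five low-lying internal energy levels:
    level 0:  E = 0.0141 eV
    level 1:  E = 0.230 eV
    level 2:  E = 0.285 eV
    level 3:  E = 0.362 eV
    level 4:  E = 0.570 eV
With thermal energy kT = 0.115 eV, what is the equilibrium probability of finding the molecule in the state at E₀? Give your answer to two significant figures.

Eᵢ/kT = 0.1226, 2.000, 2.478, 3.148, 4.957.
Z = Σ e^(−Eᵢ/kT) = e^(−0.1226) + e^(−2.000) + e^(−2.478) + e^(−3.148) + e^(−4.957) = 0.8846 + 0.1353 + 0.08391 + 0.04294 + 0.007034 = 1.154.
P₀ = e^(−E₀/kT) / Z = 0.8846/1.154 = 0.77.

0.77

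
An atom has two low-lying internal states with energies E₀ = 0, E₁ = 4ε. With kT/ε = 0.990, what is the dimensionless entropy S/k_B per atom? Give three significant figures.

0.0873

Eᵢ/kT = 0, 4.0404.
Z = Σ e^(−Eᵢ/kT) = e^(−0) + e^(−4.0404) = 1.0000 + 0.017590 = 1.0176.
⟨E⟩ = Σ EᵢPᵢ = 0.069143 ε.
S/k_B = ln Z + ⟨E⟩/kT = ln(1.0176) + 0.069143/0.990 = 0.017447 + 0.069841 = 0.0873.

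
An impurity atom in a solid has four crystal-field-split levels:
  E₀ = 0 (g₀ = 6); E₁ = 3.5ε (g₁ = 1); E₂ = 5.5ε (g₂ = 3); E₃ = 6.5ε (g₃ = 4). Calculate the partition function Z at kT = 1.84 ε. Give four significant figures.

Eᵢ/kT = 0, 1.90217, 2.98913, 3.53261.
Z = Σ gᵢe^(−Eᵢ/kT) = 6·e^(−0) + 1·e^(−1.90217) + 3·e^(−2.98913) + 4·e^(−3.53261) = 6.00000 + 0.149244 + 0.150994 + 0.116914 = 6.41715.

Z = 6.417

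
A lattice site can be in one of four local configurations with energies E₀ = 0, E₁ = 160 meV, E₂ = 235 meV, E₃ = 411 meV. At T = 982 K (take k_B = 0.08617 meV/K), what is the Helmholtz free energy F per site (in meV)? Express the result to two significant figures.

k_BT = 0.08617 × 982 K = 84.62 meV.
Eᵢ/kT = 0, 1.891, 2.777, 4.857.
Z = Σ e^(−Eᵢ/kT) = e^(−0) + e^(−1.891) + e^(−2.777) + e^(−4.857) = 1.000 + 0.1509 + 0.06222 + 0.007774 = 1.221.
F = −kT ln Z = −84.62 × ln(1.221) = −84.62 × 0.1997 = -17 meV.

-17 meV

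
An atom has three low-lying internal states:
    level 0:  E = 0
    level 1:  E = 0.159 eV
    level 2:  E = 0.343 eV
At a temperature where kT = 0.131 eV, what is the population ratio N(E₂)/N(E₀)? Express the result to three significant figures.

n₂/n₀ = exp[−(E₂−E₀)/kT] = exp(−(0.343 eV)/(0.131 eV)) = exp(-2.6183) = 0.0729.

0.0729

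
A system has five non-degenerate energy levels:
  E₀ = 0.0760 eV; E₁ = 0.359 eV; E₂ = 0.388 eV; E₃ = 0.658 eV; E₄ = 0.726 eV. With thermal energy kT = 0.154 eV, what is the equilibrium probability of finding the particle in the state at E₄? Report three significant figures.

Eᵢ/kT = 0.49351, 2.3312, 2.5195, 4.2727, 4.7143.
Z = Σ e^(−Eᵢ/kT) = e^(−0.49351) + e^(−2.3312) + e^(−2.5195) + e^(−4.2727) + e^(−4.7143) = 0.61048 + 0.097179 + 0.080500 + 0.013944 + 0.0089661 = 0.81107.
P₄ = e^(−E₄/kT) / Z = 0.0089661/0.81107 = 0.0111.

0.0111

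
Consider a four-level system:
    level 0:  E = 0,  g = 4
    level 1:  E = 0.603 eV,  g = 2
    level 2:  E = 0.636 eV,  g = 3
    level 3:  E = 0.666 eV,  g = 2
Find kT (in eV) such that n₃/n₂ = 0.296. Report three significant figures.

n₃/n₂ = (g₃/g₂) exp[−(E₃−E₂)/kT] = 0.296.
⇒ (E₃−E₂)/kT = ln((2/3)/0.296) = ln(2.2523) = 0.81195.
kT = 0.030 eV / 0.81195 = 0.0369 eV.

0.0369 eV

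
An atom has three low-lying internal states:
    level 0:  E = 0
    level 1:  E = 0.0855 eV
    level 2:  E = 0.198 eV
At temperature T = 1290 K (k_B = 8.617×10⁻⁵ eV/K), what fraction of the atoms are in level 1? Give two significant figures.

0.28

k_BT = 8.617×10⁻⁵ × 1290 K = 0.1112 eV.
Eᵢ/kT = 0, 0.7689, 1.781.
Z = Σ e^(−Eᵢ/kT) = e^(−0) + e^(−0.7689) + e^(−1.781) = 1.000 + 0.4635 + 0.1685 = 1.632.
P₁ = e^(−E₁/kT) / Z = 0.4635/1.632 = 0.28.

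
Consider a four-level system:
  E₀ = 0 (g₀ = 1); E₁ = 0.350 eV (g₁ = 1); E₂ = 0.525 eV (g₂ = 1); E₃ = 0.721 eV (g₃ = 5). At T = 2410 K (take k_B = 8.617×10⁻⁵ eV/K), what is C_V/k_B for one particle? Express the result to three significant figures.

1.50

k_BT = 8.617×10⁻⁵ × 2410 K = 0.20767 eV.
Eᵢ/kT = 0, 1.6854, 2.5280, 3.4719.
Z = Σ gᵢe^(−Eᵢ/kT) = 1·e^(−0) + 1·e^(−1.6854) + 1·e^(−2.5280) + 5·e^(−3.4719) = 1.0000 + 0.18537 + 0.079818 + 0.15529 = 1.4205.
⟨E⟩ = 0.15399 eV, ⟨E²⟩ = 0.088303 eV².
C_V/k_B = (⟨E²⟩ − ⟨E⟩²)/(kT)² = (0.088303 − 0.023713)/0.043127 = 1.50.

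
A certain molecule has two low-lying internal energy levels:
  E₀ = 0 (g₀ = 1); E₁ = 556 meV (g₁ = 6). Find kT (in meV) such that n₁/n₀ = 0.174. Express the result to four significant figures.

n₁/n₀ = (g₁/g₀) exp[−(E₁−E₀)/kT] = 0.174.
⇒ (E₁−E₀)/kT = ln((6/1)/0.174) = ln(34.4828) = 3.54046.
kT = 556 meV / 3.54046 = 157.0 meV.

157.0 meV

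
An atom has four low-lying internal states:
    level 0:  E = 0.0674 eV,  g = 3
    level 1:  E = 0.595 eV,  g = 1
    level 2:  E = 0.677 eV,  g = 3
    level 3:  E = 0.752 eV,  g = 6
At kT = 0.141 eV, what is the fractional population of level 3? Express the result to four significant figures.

Eᵢ/kT = 0.478014, 4.21986, 4.80142, 5.33333.
Z = Σ gᵢe^(−Eᵢ/kT) = 3·e^(−0.478014) + 1·e^(−4.21986) + 3·e^(−4.80142) + 6·e^(−5.33333) = 1.86004 + 0.0147007 + 0.0246542 + 0.0289678 = 1.92836.
P₃ = g₃ e^(−E₃/kT) / Z = 0.0289678/1.92836 = 0.01502.

0.01502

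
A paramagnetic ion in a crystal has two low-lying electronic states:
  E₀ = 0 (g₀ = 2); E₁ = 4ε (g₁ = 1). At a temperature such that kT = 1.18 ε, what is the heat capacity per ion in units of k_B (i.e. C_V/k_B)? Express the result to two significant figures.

Eᵢ/kT = 0, 3.390.
Z = Σ gᵢe^(−Eᵢ/kT) = 2·e^(−0) + 1·e^(−3.390) = 2.000 + 0.03371 = 2.034.
⟨E⟩ = 0.06629 ε, ⟨E²⟩ = 0.2652 ε².
C_V/k_B = (⟨E²⟩ − ⟨E⟩²)/(kT)² = (0.2652 − 0.004394)/1.392 = 0.19.

0.19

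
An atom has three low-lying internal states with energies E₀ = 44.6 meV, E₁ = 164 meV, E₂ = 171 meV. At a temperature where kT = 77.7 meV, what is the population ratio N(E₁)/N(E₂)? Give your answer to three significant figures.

1.09

n₁/n₂ = exp[−(E₁−E₂)/kT] = exp(−(-7 meV)/(77.7 meV)) = exp(0.090090) = 1.09.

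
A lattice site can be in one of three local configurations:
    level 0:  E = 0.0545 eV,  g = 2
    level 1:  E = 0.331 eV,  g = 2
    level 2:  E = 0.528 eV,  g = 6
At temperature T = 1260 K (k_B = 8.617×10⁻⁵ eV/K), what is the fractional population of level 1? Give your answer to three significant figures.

0.0702

k_BT = 8.617×10⁻⁵ × 1260 K = 0.10857 eV.
Eᵢ/kT = 0.50198, 3.0487, 4.8632.
Z = Σ gᵢe^(−Eᵢ/kT) = 2·e^(−0.50198) + 2·e^(−3.0487) + 6·e^(−4.8632) = 1.2107 + 0.094841 + 0.046354 = 1.3519.
P₁ = g₁ e^(−E₁/kT) / Z = 0.094841/1.3519 = 0.0702.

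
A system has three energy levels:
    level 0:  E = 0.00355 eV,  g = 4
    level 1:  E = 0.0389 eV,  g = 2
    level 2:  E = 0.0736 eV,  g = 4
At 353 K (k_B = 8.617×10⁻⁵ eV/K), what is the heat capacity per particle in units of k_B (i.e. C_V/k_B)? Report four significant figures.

k_BT = 8.617×10⁻⁵ × 353 K = 0.0304180 eV.
Eᵢ/kT = 0.116707, 1.27885, 2.41962.
Z = Σ gᵢe^(−Eᵢ/kT) = 4·e^(−0.116707) + 2·e^(−1.27885) + 4·e^(−2.41962) = 3.55938 + 0.556714 + 0.355822 = 4.47192.
⟨E⟩ = 0.0135245 eV, ⟨E²⟩ = 0.000629429 eV².
C_V/k_B = (⟨E²⟩ − ⟨E⟩²)/(kT)² = (0.000629429 − 0.000182912)/0.000925255 = 0.4826.

0.4826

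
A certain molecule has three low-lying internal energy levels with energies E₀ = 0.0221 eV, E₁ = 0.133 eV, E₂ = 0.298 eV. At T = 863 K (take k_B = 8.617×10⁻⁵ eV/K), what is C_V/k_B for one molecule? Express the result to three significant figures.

k_BT = 8.617×10⁻⁵ × 863 K = 0.074365 eV.
Eᵢ/kT = 0.29718, 1.7885, 4.0073.
Z = Σ e^(−Eᵢ/kT) = e^(−0.29718) + e^(−1.7885) + e^(−4.0073) = 0.74291 + 0.16721 + 0.018182 = 0.92830.
⟨E⟩ = 0.047480 eV, ⟨E²⟩ = 0.0053164 eV².
C_V/k_B = (⟨E²⟩ − ⟨E⟩²)/(kT)² = (0.0053164 − 0.0022544)/0.0055302 = 0.554.

0.554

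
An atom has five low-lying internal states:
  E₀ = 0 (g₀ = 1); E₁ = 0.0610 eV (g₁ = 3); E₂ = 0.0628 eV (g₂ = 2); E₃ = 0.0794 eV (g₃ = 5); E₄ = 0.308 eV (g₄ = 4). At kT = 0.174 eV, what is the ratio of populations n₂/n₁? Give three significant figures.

n₂/n₁ = (g₂/g₁) exp[−(E₂−E₁)/kT] = (2/3) × exp(−(0.0018 eV)/(0.174 eV)) = (2/3) × exp(-0.010345) = 0.660.

0.660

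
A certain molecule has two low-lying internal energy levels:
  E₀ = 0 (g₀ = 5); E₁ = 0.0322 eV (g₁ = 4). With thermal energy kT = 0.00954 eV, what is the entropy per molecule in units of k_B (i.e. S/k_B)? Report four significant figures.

Eᵢ/kT = 0, 3.37526.
Z = Σ gᵢe^(−Eᵢ/kT) = 5·e^(−0) + 4·e^(−3.37526) = 5.00000 + 0.136837 = 5.13684.
⟨E⟩ = Σ EᵢPᵢ = 0.000857755 eV.
S/k_B = ln Z + ⟨E⟩/kT = ln(5.13684) + 0.000857755/0.00954 = 1.63644 + 0.0899114 = 1.726.

1.726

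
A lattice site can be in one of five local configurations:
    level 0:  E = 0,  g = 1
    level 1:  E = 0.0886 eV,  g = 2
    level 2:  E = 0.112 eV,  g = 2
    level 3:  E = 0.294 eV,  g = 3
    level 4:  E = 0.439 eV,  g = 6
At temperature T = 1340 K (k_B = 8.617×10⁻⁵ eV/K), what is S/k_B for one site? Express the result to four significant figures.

1.953

k_BT = 8.617×10⁻⁵ × 1340 K = 0.115468 eV.
Eᵢ/kT = 0, 0.767312, 0.969966, 2.54616, 3.80192.
Z = Σ gᵢe^(−Eᵢ/kT) = 1·e^(−0) + 2·e^(−0.767312) + 2·e^(−0.969966) + 3·e^(−2.54616) + 6·e^(−3.80192) = 1.00000 + 0.928519 + 0.758192 + 0.235146 + 0.133967 = 3.05582.
⟨E⟩ = Σ EᵢPᵢ = 0.0965792 eV.
S/k_B = ln Z + ⟨E⟩/kT = ln(3.05582) + 0.0965792/0.115468 = 1.11705 + 0.836415 = 1.953.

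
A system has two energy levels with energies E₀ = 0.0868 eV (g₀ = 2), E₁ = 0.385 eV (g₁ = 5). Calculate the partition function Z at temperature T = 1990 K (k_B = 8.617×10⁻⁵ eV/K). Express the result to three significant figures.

k_BT = 8.617×10⁻⁵ × 1990 K = 0.17148 eV.
Eᵢ/kT = 0.50618, 2.2452.
Z = Σ gᵢe^(−Eᵢ/kT) = 2·e^(−0.50618) + 5·e^(−2.2452) = 1.2056 + 0.52953 = 1.7351.

Z = 1.74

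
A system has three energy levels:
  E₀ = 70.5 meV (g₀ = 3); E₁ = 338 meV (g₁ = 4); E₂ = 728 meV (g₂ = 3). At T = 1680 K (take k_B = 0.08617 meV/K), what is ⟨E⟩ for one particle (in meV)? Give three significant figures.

122 meV

k_BT = 0.08617 × 1680 K = 144.77 meV.
Eᵢ/kT = 0.48698, 2.3347, 5.0287.
Z = Σ gᵢe^(−Eᵢ/kT) = 3·e^(−0.48698) + 4·e^(−2.3347) + 3·e^(−5.0287) = 1.8434 + 0.38736 + 0.019642 = 2.2504.
⟨E⟩ = Σ Eᵢ gᵢe^(−Eᵢ/kT) / Z = (70.5·1.8434 + 338·0.38736 + 728·0.019642) / 2.2504 = 122 meV.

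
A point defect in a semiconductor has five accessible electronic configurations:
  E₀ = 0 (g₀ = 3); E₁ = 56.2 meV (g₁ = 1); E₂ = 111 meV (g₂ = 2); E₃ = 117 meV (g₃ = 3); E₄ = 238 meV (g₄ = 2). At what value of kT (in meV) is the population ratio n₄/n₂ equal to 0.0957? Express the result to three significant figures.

n₄/n₂ = (g₄/g₂) exp[−(E₄−E₂)/kT] = 0.0957.
⇒ (E₄−E₂)/kT = ln((2/2)/0.0957) = ln(10.449) = 2.3465.
kT = 127 meV / 2.3465 = 54.1 meV.

54.1 meV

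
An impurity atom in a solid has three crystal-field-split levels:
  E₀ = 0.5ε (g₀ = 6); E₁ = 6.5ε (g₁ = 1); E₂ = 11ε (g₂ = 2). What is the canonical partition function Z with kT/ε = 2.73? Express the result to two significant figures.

Eᵢ/kT = 0.1832, 2.381, 4.029.
Z = Σ gᵢe^(−Eᵢ/kT) = 6·e^(−0.1832) + 1·e^(−2.381) + 2·e^(−4.029) = 4.996 + 0.09246 + 0.03558 = 5.124.

Z = 5.1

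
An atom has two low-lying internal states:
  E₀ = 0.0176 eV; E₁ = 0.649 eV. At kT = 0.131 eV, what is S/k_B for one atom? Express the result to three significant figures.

Eᵢ/kT = 0.13435, 4.9542.
Z = Σ e^(−Eᵢ/kT) = e^(−0.13435) + e^(−4.9542) = 0.87428 + 0.0070537 = 0.88133.
⟨E⟩ = Σ EᵢPᵢ = 0.022653 eV.
S/k_B = ln Z + ⟨E⟩/kT = ln(0.88133) + 0.022653/0.131 = -0.12632 + 0.17292 = 0.0466.

0.0466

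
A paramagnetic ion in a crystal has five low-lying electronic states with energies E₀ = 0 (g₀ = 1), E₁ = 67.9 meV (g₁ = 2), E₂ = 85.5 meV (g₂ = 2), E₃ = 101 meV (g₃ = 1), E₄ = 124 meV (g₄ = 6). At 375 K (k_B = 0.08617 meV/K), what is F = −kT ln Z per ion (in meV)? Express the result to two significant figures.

k_BT = 0.08617 × 375 K = 32.31 meV.
Eᵢ/kT = 0, 2.102, 2.646, 3.126, 3.838.
Z = Σ gᵢe^(−Eᵢ/kT) = 1·e^(−0) + 2·e^(−2.102) + 2·e^(−2.646) + 1·e^(−3.126) + 6·e^(−3.838) = 1.000 + 0.2444 + 0.1419 + 0.04389 + 0.1292 = 1.559.
F = −kT ln Z = −32.31 × ln(1.559) = −32.31 × 0.4440 = -14 meV.

-14 meV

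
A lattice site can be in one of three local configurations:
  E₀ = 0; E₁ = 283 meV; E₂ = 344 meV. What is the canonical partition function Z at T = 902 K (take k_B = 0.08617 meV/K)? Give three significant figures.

k_BT = 0.08617 × 902 K = 77.725 meV.
Eᵢ/kT = 0, 3.6410, 4.4259.
Z = Σ e^(−Eᵢ/kT) = e^(−0) + e^(−3.6410) + e^(−4.4259) = 1.0000 + 0.026226 + 0.011963 = 1.0382.

Z = 1.04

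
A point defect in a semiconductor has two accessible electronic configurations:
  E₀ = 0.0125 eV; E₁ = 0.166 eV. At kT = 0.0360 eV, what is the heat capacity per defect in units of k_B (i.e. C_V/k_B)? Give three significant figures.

0.249

Eᵢ/kT = 0.34722, 4.6111.
Z = Σ e^(−Eᵢ/kT) = e^(−0.34722) + e^(−4.6111) = 0.70665 + 0.0099409 = 0.71659.
⟨E⟩ = 0.014629 eV, ⟨E²⟩ = 0.00053635 eV².
C_V/k_B = (⟨E²⟩ − ⟨E⟩²)/(kT)² = (0.00053635 − 0.00021401)/0.0012960 = 0.249.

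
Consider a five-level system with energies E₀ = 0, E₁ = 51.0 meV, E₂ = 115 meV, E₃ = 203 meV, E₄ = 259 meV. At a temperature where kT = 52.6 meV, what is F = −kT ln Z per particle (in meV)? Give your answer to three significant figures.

-22.0 meV

Eᵢ/kT = 0, 0.96958, 2.1863, 3.8593, 4.9240.
Z = Σ e^(−Eᵢ/kT) = e^(−0) + e^(−0.96958) + e^(−2.1863) + e^(−3.8593) + e^(−4.9240) = 1.0000 + 0.37924 + 0.11233 + 0.021083 + 0.0072700 = 1.5199.
F = −kT ln Z = −52.6 × ln(1.5199) = −52.6 × 0.41864 = -22.0 meV.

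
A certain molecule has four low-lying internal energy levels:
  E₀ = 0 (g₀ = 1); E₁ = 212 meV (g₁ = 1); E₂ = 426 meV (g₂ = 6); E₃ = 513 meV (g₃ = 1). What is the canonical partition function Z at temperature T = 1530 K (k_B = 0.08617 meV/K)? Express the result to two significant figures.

k_BT = 0.08617 × 1530 K = 131.8 meV.
Eᵢ/kT = 0, 1.608, 3.232, 3.892.
Z = Σ gᵢe^(−Eᵢ/kT) = 1·e^(−0) + 1·e^(−1.608) + 6·e^(−3.232) + 1·e^(−3.892) = 1.000 + 0.2003 + 0.2369 + 0.02040 = 1.458.

Z = 1.5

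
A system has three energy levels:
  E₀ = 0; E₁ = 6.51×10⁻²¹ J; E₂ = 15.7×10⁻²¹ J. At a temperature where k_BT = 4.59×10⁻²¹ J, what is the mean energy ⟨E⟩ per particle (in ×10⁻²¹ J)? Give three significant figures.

1.64 ×10⁻²¹ J

Eᵢ/kT = 0, 1.4183, 3.4205.
Z = Σ e^(−Eᵢ/kT) = e^(−0) + e^(−1.4183) + e^(−3.4205) = 1.0000 + 0.24213 + 0.032696 = 1.2748.
⟨E⟩ = Σ Eᵢ e^(−Eᵢ/kT) / Z = (0·1.0000 + 6.51·0.24213 + 15.7·0.032696) / 1.2748 = 1.64 ×10⁻²¹ J.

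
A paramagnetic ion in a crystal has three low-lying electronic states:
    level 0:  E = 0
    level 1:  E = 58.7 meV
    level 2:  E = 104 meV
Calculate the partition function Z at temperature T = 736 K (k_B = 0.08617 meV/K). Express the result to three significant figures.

Z = 1.59

k_BT = 0.08617 × 736 K = 63.421 meV.
Eᵢ/kT = 0, 0.92556, 1.6398.
Z = Σ e^(−Eᵢ/kT) = e^(−0) + e^(−0.92556) + e^(−1.6398) = 1.0000 + 0.39631 + 0.19402 = 1.5903.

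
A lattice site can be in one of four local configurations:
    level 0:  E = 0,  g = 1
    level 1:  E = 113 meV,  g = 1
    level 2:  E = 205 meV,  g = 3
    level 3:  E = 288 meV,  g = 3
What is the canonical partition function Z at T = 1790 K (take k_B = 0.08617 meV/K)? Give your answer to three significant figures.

k_BT = 0.08617 × 1790 K = 154.24 meV.
Eᵢ/kT = 0, 0.73262, 1.3291, 1.8672.
Z = Σ gᵢe^(−Eᵢ/kT) = 1·e^(−0) + 1·e^(−0.73262) + 3·e^(−1.3291) + 3·e^(−1.8672) = 1.0000 + 0.48065 + 0.79415 + 0.46367 = 2.7385.

Z = 2.74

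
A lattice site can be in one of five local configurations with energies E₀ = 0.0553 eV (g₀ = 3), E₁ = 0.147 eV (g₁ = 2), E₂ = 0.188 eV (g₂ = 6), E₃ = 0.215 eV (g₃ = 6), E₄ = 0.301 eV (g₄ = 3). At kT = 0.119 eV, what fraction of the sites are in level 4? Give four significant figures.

0.04853

Eᵢ/kT = 0.464706, 1.23529, 1.57983, 1.80672, 2.52941.
Z = Σ gᵢe^(−Eᵢ/kT) = 3·e^(−0.464706) + 2·e^(−1.23529) + 6·e^(−1.57983) + 6·e^(−1.80672) + 3·e^(−2.52941) = 1.88496 + 0.581501 + 1.23606 + 0.985151 + 0.239118 = 4.92679.
P₄ = g₄ e^(−E₄/kT) / Z = 0.239118/4.92679 = 0.04853.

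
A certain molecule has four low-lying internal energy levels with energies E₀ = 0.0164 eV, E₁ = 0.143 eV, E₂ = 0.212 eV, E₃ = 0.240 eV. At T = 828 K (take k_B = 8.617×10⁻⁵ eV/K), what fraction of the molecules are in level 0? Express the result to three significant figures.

k_BT = 8.617×10⁻⁵ × 828 K = 0.071349 eV.
Eᵢ/kT = 0.22986, 2.0042, 2.9713, 3.3637.
Z = Σ e^(−Eᵢ/kT) = e^(−0.22986) + e^(−2.0042) + e^(−2.9713) + e^(−3.3637) = 0.79464 + 0.13477 + 0.051237 + 0.034607 = 1.0153.
P₀ = e^(−E₀/kT) / Z = 0.79464/1.0153 = 0.783.

0.783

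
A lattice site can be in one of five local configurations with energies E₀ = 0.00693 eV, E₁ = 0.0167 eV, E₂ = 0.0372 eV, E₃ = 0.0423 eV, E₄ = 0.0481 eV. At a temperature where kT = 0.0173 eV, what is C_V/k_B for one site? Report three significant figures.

0.586

Eᵢ/kT = 0.40058, 0.96532, 2.1503, 2.4451, 2.7803.
Z = Σ e^(−Eᵢ/kT) = e^(−0.40058) + e^(−0.96532) + e^(−2.1503) + e^(−2.4451) + e^(−2.7803) = 0.66993 + 0.38086 + 0.11645 + 0.086717 + 0.062020 = 1.3160.
⟨E⟩ = 0.016707 eV, ⟨E²⟩ = 0.00045455 eV².
C_V/k_B = (⟨E²⟩ − ⟨E⟩²)/(kT)² = (0.00045455 − 0.00027912)/0.00029929 = 0.586.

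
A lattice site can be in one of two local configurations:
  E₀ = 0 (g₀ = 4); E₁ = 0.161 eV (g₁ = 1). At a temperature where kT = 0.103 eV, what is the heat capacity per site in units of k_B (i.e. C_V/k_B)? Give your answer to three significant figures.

Eᵢ/kT = 0, 1.5631.
Z = Σ gᵢe^(−Eᵢ/kT) = 4·e^(−0) + 1·e^(−1.5631) = 4.0000 + 0.20949 = 4.2095.
⟨E⟩ = 0.0080123 eV, ⟨E²⟩ = 0.0012900 eV².
C_V/k_B = (⟨E²⟩ − ⟨E⟩²)/(kT)² = (0.0012900 − 0.000064197)/0.010609 = 0.116.

0.116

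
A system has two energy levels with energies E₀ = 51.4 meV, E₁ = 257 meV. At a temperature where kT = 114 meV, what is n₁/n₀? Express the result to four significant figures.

n₁/n₀ = exp[−(E₁−E₀)/kT] = exp(−(205.6 meV)/(114 meV)) = exp(-1.80351) = 0.1647.

0.1647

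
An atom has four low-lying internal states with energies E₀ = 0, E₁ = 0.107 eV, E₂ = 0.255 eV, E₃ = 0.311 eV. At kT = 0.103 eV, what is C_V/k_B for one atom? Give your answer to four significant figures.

0.6663

Eᵢ/kT = 0, 1.03883, 2.47573, 3.01942.
Z = Σ e^(−Eᵢ/kT) = e^(−0) + e^(−1.03883) + e^(−2.47573) + e^(−3.01942) = 1.00000 + 0.353868 + 0.0841016 + 0.0488295 = 1.48680.
⟨E⟩ = 0.0501048 eV, ⟨E²⟩ = 0.00957962 eV².
C_V/k_B = (⟨E²⟩ − ⟨E⟩²)/(kT)² = (0.00957962 − 0.00251049)/0.0106090 = 0.6663.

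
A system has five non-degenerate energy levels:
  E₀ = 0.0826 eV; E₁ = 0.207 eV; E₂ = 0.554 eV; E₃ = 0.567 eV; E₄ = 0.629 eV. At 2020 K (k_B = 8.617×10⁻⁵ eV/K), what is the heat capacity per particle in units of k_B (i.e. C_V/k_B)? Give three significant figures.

k_BT = 8.617×10⁻⁵ × 2020 K = 0.17406 eV.
Eᵢ/kT = 0.47455, 1.1892, 3.1828, 3.2575, 3.6137.
Z = Σ e^(−Eᵢ/kT) = e^(−0.47455) + e^(−1.1892) + e^(−3.1828) + e^(−3.2575) + e^(−3.6137) = 0.62216 + 0.30446 + 0.041469 + 0.038484 + 0.026952 = 1.0335.
⟨E⟩ = 0.17045 eV, ⟨E²⟩ = 0.051334 eV².
C_V/k_B = (⟨E²⟩ − ⟨E⟩²)/(kT)² = (0.051334 − 0.029053)/0.030297 = 0.735.

0.735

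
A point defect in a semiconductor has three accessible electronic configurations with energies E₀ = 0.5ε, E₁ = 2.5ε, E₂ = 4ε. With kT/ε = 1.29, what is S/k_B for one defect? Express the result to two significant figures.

0.64

Eᵢ/kT = 0.3876, 1.938, 3.101.
Z = Σ e^(−Eᵢ/kT) = e^(−0.3876) + e^(−1.938) + e^(−3.101) = 0.6787 + 0.1440 + 0.04500 = 0.8677.
⟨E⟩ = Σ EᵢPᵢ = 1.013 ε.
S/k_B = ln Z + ⟨E⟩/kT = ln(0.8677) + 1.013/1.29 = -0.1419 + 0.7853 = 0.64.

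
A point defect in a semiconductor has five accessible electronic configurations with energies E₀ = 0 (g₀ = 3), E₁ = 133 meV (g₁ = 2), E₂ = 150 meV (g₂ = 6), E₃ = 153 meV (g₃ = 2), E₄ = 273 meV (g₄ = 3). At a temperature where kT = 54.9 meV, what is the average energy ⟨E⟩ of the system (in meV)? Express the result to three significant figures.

Eᵢ/kT = 0, 2.4226, 2.7322, 2.7869, 4.9727.
Z = Σ gᵢe^(−Eᵢ/kT) = 3·e^(−0) + 2·e^(−2.4226) + 6·e^(−2.7322) + 2·e^(−2.7869) + 3·e^(−4.9727) = 3.0000 + 0.17738 + 0.39046 + 0.12322 + 0.020773 = 3.7118.
⟨E⟩ = Σ Eᵢ gᵢe^(−Eᵢ/kT) / Z = (0·3.0000 + 133·0.17738 + 150·0.39046 + 153·0.12322 + 273·0.020773) / 3.7118 = 28.7 meV.

28.7 meV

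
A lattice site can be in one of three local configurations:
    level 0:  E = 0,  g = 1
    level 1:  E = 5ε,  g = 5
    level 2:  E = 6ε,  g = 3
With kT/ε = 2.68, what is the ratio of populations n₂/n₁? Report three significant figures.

n₂/n₁ = (g₂/g₁) exp[−(E₂−E₁)/kT] = (3/5) × exp(−(1ε)/(2.68ε)) = (3/5) × exp(-0.37313) = 0.413.

0.413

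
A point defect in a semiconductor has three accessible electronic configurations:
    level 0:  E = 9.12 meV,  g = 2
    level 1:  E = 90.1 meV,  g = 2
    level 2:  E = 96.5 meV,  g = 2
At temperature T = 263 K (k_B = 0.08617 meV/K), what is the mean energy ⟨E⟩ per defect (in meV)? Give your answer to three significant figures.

13.0 meV

k_BT = 0.08617 × 263 K = 22.663 meV.
Eᵢ/kT = 0.40242, 3.9756, 4.2580.
Z = Σ gᵢe^(−Eᵢ/kT) = 2·e^(−0.40242) + 2·e^(−3.9756) + 2·e^(−4.2580) = 1.3374 + 0.037536 + 0.028301 = 1.4032.
⟨E⟩ = Σ Eᵢ gᵢe^(−Eᵢ/kT) / Z = (9.12·1.3374 + 90.1·0.037536 + 96.5·0.028301) / 1.4032 = 13.0 meV.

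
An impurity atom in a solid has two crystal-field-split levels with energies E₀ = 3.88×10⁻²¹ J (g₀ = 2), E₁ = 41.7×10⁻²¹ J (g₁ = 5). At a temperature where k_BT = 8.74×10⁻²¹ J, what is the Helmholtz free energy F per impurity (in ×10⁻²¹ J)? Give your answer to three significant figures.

Eᵢ/kT = 0.44394, 4.7712.
Z = Σ gᵢe^(−Eᵢ/kT) = 2·e^(−0.44394) + 5·e^(−4.7712) = 1.2830 + 0.042351 = 1.3254.
F = −kT ln Z = −8.74 × ln(1.3254) = −8.74 × 0.28171 = -2.46 ×10⁻²¹ J.

-2.46 ×10⁻²¹ J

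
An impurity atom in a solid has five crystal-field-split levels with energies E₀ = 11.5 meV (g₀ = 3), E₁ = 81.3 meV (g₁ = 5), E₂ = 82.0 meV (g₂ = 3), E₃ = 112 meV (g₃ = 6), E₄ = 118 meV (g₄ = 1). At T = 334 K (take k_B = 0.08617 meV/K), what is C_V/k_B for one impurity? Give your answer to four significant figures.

1.331

k_BT = 0.08617 × 334 K = 28.7808 meV.
Eᵢ/kT = 0.399572, 2.82480, 2.84912, 3.89148, 4.09996.
Z = Σ gᵢe^(−Eᵢ/kT) = 3·e^(−0.399572) + 5·e^(−2.82480) + 3·e^(−2.84912) + 6·e^(−3.89148) + 1·e^(−4.09996) = 2.01182 + 0.296603 + 0.173686 + 0.122491 + 0.0165733 = 2.62117.
⟨E⟩ = 29.4398 meV, ⟨E²⟩ = 1969.23 meV².
C_V/k_B = (⟨E²⟩ − ⟨E⟩²)/(kT)² = (1969.23 − 866.702)/828.334 = 1.331.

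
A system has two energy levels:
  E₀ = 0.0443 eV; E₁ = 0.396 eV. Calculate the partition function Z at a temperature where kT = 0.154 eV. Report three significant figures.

Z = 0.826

Eᵢ/kT = 0.28766, 2.5714.
Z = Σ e^(−Eᵢ/kT) = e^(−0.28766) + e^(−2.5714) = 0.75002 + 0.076428 = 0.82645.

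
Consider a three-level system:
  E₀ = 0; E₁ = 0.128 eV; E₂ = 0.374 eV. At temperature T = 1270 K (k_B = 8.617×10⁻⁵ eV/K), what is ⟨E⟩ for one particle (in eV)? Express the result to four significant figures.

0.03872 eV

k_BT = 8.617×10⁻⁵ × 1270 K = 0.109436 eV.
Eᵢ/kT = 0, 1.16963, 3.41752.
Z = Σ e^(−Eᵢ/kT) = e^(−0) + e^(−1.16963) + e^(−3.41752) = 1.00000 + 0.310482 + 0.0327937 = 1.34328.
⟨E⟩ = Σ Eᵢ e^(−Eᵢ/kT) / Z = (0·1.00000 + 0.128·0.310482 + 0.374·0.0327937) / 1.34328 = 0.03872 eV.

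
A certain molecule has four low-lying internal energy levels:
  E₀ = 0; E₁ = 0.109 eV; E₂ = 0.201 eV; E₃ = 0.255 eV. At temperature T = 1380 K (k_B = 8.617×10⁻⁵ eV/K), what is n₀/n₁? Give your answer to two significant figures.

2.5

k_BT = 8.617×10⁻⁵ × 1380 K = 0.1189 eV.
n₀/n₁ = exp[−(E₀−E₁)/kT] = exp(−(-0.109 eV)/(0.1189 eV)) = exp(0.9167) = 2.5.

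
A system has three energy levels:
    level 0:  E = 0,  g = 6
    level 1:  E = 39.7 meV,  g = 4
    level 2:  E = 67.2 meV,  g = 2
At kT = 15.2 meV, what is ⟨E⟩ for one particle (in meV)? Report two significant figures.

2.1 meV

Eᵢ/kT = 0, 2.612, 4.421.
Z = Σ gᵢe^(−Eᵢ/kT) = 6·e^(−0) + 4·e^(−2.612) + 2·e^(−4.421) = 6.000 + 0.2936 + 0.02404 = 6.318.
⟨E⟩ = Σ Eᵢ gᵢe^(−Eᵢ/kT) / Z = (0·6.000 + 39.7·0.2936 + 67.2·0.02404) / 6.318 = 2.1 meV.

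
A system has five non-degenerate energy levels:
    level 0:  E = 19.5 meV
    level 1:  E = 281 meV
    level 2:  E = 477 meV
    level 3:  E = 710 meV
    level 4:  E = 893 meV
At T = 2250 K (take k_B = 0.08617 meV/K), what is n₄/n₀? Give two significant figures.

0.011

k_BT = 0.08617 × 2250 K = 193.9 meV.
n₄/n₀ = exp[−(E₄−E₀)/kT] = exp(−(873.5 meV)/(193.9 meV)) = exp(-4.505) = 0.011.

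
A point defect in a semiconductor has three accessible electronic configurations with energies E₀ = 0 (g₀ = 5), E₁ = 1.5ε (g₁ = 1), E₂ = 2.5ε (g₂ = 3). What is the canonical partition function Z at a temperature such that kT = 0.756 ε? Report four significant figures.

Z = 5.247

Eᵢ/kT = 0, 1.98413, 3.30688.
Z = Σ gᵢe^(−Eᵢ/kT) = 5·e^(−0) + 1·e^(−1.98413) + 3·e^(−3.30688) = 5.00000 + 0.137500 + 0.109891 = 5.24739.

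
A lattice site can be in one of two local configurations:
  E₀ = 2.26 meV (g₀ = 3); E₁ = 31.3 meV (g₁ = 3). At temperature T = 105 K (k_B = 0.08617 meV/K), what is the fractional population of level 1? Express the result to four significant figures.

k_BT = 0.08617 × 105 K = 9.04785 meV.
Eᵢ/kT = 0.249783, 3.45939.
Z = Σ gᵢe^(−Eᵢ/kT) = 3·e^(−0.249783) + 3·e^(−3.45939) = 2.33691 + 0.0943468 = 2.43126.
P₁ = g₁ e^(−E₁/kT) / Z = 0.0943468/2.43126 = 0.03881.

0.03881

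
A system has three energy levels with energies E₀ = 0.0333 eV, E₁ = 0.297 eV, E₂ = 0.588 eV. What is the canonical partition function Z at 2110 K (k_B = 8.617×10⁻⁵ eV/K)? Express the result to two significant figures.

k_BT = 8.617×10⁻⁵ × 2110 K = 0.1818 eV.
Eᵢ/kT = 0.1832, 1.634, 3.234.
Z = Σ e^(−Eᵢ/kT) = e^(−0.1832) + e^(−1.634) + e^(−3.234) = 0.8326 + 0.1951 + 0.03940 = 1.067.

Z = 1.1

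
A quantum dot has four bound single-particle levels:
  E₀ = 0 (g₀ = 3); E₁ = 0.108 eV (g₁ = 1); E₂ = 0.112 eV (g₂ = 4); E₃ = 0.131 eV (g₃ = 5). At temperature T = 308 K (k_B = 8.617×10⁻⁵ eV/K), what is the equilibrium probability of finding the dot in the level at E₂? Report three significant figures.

k_BT = 8.617×10⁻⁵ × 308 K = 0.026540 eV.
Eᵢ/kT = 0, 4.0693, 4.2200, 4.9359.
Z = Σ gᵢe^(−Eᵢ/kT) = 3·e^(−0) + 1·e^(−4.0693) + 4·e^(−4.2200) + 5·e^(−4.9359) = 3.0000 + 0.017089 + 0.058795 + 0.035920 = 3.1118.
P₂ = g₂ e^(−E₂/kT) / Z = 0.058795/3.1118 = 0.0189.

0.0189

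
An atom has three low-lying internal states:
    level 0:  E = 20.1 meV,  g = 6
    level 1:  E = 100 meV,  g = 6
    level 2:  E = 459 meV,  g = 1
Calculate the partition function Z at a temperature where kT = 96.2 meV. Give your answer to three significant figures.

Z = 7.00

Eᵢ/kT = 0.20894, 1.0395, 4.7713.
Z = Σ gᵢe^(−Eᵢ/kT) = 6·e^(−0.20894) + 6·e^(−1.0395) + 1·e^(−4.7713) = 4.8687 + 2.1218 + 0.0084694 = 6.9990.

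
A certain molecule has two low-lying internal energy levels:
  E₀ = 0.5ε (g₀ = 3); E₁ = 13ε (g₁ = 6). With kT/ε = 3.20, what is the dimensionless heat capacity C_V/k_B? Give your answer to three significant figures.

Eᵢ/kT = 0.15625, 4.0625.
Z = Σ gᵢe^(−Eᵢ/kT) = 3·e^(−0.15625) + 6·e^(−4.0625) = 2.5660 + 0.10324 = 2.6692.
⟨E⟩ = 0.98349 ε, ⟨E²⟩ = 6.7770 ε².
C_V/k_B = (⟨E²⟩ − ⟨E⟩²)/(kT)² = (6.7770 − 0.96725)/10.240 = 0.567.

0.567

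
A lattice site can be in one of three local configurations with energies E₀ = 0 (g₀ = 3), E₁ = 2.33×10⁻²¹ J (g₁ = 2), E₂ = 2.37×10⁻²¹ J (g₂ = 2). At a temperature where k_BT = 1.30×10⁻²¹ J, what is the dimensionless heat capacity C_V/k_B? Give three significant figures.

0.481

Eᵢ/kT = 0, 1.7923, 1.8231.
Z = Σ gᵢe^(−Eᵢ/kT) = 3·e^(−0) + 2·e^(−1.7923) + 2·e^(−1.8231) = 3.0000 + 0.33315 + 0.32305 = 3.6562.
⟨E⟩ = 0.42171, ⟨E²⟩ = 0.99097.
C_V/k_B = (⟨E²⟩ − ⟨E⟩²)/(kT)² = (0.99097 − 0.17784)/1.6900 = 0.481.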